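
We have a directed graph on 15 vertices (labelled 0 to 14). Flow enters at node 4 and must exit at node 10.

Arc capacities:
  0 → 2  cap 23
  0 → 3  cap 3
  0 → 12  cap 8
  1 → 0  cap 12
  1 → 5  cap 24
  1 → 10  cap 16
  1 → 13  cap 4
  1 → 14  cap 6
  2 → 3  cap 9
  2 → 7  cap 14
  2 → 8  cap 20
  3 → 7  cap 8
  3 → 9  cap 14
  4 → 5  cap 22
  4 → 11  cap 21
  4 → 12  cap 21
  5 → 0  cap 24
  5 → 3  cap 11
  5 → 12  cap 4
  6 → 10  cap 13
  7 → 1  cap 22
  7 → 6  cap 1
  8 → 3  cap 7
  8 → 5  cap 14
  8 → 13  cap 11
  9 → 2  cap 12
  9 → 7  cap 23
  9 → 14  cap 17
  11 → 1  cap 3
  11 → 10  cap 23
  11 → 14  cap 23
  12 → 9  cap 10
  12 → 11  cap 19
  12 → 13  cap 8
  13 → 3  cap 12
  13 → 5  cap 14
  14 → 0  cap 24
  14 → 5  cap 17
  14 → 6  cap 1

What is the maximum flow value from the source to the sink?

augment #1: 4→11→10 bottleneck 21, total now 21
augment #2: 4→12→11→10 bottleneck 2, total now 23
augment #3: 4→12→11→1→10 bottleneck 3, total now 26
augment #4: 4→5→3→7→1→10 bottleneck 8, total now 34
augment #5: 4→12→9→7→1→10 bottleneck 5, total now 39
augment #6: 4→12→9→7→6→10 bottleneck 1, total now 40
augment #7: 4→12→9→14→6→10 bottleneck 1, total now 41

Maximum flow value: 41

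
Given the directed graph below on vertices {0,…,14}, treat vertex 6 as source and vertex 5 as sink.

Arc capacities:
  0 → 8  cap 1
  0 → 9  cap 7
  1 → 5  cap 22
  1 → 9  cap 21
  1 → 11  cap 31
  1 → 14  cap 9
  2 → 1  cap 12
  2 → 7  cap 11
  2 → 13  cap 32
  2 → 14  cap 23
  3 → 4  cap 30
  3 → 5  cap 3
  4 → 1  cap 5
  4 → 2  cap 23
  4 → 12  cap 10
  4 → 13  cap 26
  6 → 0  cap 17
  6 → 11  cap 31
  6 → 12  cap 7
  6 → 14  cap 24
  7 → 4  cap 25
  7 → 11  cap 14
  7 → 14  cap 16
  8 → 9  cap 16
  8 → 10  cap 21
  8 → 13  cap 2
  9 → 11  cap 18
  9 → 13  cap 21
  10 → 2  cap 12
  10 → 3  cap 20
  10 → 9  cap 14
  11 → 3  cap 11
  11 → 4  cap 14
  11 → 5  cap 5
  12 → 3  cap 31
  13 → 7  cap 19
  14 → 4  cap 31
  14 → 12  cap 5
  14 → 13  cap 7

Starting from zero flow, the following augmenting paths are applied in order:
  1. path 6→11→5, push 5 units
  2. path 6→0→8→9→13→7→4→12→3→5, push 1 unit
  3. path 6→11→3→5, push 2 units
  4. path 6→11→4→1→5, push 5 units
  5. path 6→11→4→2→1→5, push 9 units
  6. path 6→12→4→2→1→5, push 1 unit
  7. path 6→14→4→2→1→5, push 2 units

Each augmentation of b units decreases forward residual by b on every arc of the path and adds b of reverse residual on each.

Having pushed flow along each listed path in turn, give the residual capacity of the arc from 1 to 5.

Residual capacity of (1,5): 5

after path 1 (6→11→5, push 5): res(1,5)=22
after path 2 (6→0→8→9→13→7→4→12→3→5, push 1): res(1,5)=22
after path 3 (6→11→3→5, push 2): res(1,5)=22
after path 4 (6→11→4→1→5, push 5): res(1,5)=17
after path 5 (6→11→4→2→1→5, push 9): res(1,5)=8
after path 6 (6→12→4→2→1→5, push 1): res(1,5)=7
after path 7 (6→14→4→2→1→5, push 2): res(1,5)=5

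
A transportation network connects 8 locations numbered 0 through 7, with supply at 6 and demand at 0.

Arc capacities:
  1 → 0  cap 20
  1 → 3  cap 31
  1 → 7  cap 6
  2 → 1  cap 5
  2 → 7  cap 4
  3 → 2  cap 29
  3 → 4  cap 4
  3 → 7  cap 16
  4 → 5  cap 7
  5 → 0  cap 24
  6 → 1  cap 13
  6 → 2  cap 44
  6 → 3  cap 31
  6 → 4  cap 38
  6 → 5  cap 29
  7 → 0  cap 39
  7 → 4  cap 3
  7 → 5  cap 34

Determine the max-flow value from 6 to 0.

augment #1: 6→1→0 bottleneck 13, total now 13
augment #2: 6→5→0 bottleneck 24, total now 37
augment #3: 6→2→1→0 bottleneck 5, total now 42
augment #4: 6→2→7→0 bottleneck 4, total now 46
augment #5: 6→3→7→0 bottleneck 16, total now 62

Maximum flow value: 62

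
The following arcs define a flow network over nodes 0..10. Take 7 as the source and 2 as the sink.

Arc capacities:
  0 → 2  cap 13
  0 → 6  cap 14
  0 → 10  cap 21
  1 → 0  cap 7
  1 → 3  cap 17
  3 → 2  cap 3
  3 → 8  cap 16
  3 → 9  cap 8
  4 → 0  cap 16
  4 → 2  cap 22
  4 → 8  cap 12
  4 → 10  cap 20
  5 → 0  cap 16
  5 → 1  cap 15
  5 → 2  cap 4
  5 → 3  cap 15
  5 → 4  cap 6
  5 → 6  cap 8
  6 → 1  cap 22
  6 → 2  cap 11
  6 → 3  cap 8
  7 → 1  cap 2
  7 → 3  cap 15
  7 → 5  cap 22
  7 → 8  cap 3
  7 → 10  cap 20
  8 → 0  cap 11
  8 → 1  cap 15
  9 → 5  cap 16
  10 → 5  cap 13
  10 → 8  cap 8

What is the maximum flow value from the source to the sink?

Maximum flow value: 37

augment #1: 7→3→2 bottleneck 3, total now 3
augment #2: 7→5→2 bottleneck 4, total now 7
augment #3: 7→1→0→2 bottleneck 2, total now 9
augment #4: 7→5→0→2 bottleneck 11, total now 20
augment #5: 7→5→4→2 bottleneck 6, total now 26
augment #6: 7→5→6→2 bottleneck 1, total now 27
augment #7: 7→8→0→6→2 bottleneck 3, total now 30
augment #8: 7→10→5→6→2 bottleneck 7, total now 37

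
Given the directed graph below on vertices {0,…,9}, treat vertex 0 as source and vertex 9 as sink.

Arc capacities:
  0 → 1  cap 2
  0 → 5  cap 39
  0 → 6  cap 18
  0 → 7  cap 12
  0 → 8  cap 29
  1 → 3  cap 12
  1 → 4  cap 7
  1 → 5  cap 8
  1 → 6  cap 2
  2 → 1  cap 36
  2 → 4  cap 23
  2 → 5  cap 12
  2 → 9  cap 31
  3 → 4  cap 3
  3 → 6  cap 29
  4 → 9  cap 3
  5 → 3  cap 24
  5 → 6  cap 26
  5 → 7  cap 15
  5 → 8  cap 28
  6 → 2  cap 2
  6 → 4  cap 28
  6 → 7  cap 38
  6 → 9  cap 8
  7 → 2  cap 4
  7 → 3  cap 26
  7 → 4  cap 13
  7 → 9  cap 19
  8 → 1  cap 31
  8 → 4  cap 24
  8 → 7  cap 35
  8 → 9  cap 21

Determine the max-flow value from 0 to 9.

Maximum flow value: 57

augment #1: 0→6→9 bottleneck 8, total now 8
augment #2: 0→7→9 bottleneck 12, total now 20
augment #3: 0→8→9 bottleneck 21, total now 41
augment #4: 0→1→4→9 bottleneck 2, total now 43
augment #5: 0→5→7→9 bottleneck 7, total now 50
augment #6: 0→6→2→9 bottleneck 2, total now 52
augment #7: 0→6→4→9 bottleneck 1, total now 53
augment #8: 0→5→7→2→9 bottleneck 4, total now 57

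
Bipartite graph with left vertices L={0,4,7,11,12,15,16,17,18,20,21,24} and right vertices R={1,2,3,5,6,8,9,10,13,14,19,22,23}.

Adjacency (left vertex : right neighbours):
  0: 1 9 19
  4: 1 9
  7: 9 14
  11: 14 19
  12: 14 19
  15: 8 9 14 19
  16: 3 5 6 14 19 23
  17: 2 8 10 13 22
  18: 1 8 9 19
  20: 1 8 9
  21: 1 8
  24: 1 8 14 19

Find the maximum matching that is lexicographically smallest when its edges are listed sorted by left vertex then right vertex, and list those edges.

Lex-smallest maximum matching: {(0,1), (4,9), (7,14), (11,19), (15,8), (16,3), (17,2)}

|M| = 7 (so the lex-smallest maximum matching has 7 edges)
process left vertices in ascending order; for each, take the smallest-labelled available neighbour that still permits 7 edges overall, or leave it unmatched if none does
lex-smallest matching: {0-1, 4-9, 7-14, 11-19, 15-8, 16-3, 17-2}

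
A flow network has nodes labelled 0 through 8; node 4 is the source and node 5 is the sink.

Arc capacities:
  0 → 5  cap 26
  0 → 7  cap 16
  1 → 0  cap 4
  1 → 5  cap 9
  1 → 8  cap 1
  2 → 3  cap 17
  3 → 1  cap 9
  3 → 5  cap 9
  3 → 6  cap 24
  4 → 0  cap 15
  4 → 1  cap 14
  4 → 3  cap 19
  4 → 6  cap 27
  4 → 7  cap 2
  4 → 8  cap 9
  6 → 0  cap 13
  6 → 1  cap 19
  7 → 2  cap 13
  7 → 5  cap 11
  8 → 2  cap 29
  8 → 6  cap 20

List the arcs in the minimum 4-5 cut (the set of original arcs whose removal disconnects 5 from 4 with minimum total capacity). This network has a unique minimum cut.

Min-cut arcs: {(1,0), (1,5), (3,5), (4,0), (4,7), (6,0)} (total capacity 52)

augment #1: 4→0→5 push 15
augment #2: 4→1→5 push 9
augment #3: 4→3→5 push 9
augment #4: 4→7→5 push 2
augment #5: 4→1→0→5 push 4
augment #6: 4→6→0→5 push 7
augment #7: 4→6→0→7→5 push 6
max flow = 52; residual-reachable set from 4 gives S-side
cut edges (S→T): {(1,0), (1,5), (3,5), (4,0), (4,7), (6,0)} total cap 52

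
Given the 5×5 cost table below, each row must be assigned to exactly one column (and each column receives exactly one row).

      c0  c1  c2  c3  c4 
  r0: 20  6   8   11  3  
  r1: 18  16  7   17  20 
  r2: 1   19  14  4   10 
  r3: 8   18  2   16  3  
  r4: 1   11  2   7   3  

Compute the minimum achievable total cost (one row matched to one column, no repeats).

optimal assignment: row0→col1 (cost 6), row1→col2 (cost 7), row2→col3 (cost 4), row3→col4 (cost 3), row4→col0 (cost 1)
total = 6 + 7 + 4 + 3 + 1 = 21

Minimum assignment cost: 21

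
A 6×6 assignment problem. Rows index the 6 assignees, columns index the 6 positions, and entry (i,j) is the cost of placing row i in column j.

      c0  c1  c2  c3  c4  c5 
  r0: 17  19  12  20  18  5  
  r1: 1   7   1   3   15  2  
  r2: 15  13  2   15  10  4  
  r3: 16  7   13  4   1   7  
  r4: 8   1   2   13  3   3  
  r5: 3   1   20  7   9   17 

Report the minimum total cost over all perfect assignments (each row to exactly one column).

optimal assignment: row0→col5 (cost 5), row1→col3 (cost 3), row2→col2 (cost 2), row3→col4 (cost 1), row4→col1 (cost 1), row5→col0 (cost 3)
total = 5 + 3 + 2 + 1 + 1 + 3 = 15

Minimum assignment cost: 15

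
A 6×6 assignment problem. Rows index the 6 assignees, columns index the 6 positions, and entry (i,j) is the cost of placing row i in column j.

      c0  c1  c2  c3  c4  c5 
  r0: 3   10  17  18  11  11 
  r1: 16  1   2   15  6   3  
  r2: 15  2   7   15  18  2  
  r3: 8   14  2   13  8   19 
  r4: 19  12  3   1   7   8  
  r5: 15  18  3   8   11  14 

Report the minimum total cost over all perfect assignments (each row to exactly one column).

optimal assignment: row0→col0 (cost 3), row1→col1 (cost 1), row2→col5 (cost 2), row3→col4 (cost 8), row4→col3 (cost 1), row5→col2 (cost 3)
total = 3 + 1 + 2 + 8 + 1 + 3 = 18

Minimum assignment cost: 18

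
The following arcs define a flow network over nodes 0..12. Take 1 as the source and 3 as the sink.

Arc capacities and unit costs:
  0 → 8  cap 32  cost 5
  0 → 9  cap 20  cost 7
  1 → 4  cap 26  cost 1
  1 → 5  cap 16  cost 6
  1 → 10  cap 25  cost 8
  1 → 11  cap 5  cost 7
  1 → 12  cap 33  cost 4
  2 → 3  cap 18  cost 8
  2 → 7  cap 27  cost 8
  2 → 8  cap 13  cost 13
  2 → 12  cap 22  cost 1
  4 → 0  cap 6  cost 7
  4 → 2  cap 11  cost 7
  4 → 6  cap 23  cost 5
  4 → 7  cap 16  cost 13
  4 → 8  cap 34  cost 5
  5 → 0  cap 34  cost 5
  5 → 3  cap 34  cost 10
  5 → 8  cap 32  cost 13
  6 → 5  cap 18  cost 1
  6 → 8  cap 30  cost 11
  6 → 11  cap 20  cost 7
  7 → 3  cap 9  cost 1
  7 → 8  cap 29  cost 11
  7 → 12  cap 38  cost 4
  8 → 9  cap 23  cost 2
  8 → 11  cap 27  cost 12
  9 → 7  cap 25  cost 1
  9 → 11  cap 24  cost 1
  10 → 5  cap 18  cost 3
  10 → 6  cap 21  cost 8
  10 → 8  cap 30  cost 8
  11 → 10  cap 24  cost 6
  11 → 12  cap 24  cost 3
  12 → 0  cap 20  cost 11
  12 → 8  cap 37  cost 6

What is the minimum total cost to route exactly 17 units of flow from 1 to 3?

Minimum cost for 17 units: 218

shortest-cost path #1: 1→4→8→9→7→3 push 9 @ unit cost 10 (adds 90)
shortest-cost path #2: 1→5→3 push 8 @ unit cost 16 (adds 128)
total cost = 218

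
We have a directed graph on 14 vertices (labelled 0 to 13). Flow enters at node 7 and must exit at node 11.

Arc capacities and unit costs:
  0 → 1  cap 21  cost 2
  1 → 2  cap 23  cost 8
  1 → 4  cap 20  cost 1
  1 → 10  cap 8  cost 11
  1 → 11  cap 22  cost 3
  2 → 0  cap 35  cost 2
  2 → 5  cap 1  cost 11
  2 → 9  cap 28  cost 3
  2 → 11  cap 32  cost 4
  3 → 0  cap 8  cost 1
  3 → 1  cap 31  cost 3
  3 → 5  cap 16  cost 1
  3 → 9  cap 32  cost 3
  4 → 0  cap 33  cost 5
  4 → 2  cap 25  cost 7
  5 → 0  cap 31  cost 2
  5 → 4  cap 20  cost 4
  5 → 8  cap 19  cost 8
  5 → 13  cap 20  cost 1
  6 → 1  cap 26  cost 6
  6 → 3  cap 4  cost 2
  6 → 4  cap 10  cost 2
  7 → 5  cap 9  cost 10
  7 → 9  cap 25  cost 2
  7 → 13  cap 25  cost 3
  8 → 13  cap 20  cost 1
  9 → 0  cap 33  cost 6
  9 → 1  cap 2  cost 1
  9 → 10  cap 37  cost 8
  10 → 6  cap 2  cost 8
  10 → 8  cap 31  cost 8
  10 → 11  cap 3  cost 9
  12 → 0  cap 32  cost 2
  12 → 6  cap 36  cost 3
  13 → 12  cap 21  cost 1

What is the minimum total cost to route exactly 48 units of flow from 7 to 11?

shortest-cost path #1: 7→9→1→11 push 2 @ unit cost 6 (adds 12)
shortest-cost path #2: 7→13→12→0→1→11 push 20 @ unit cost 11 (adds 220)
shortest-cost path #3: 7→9→10→11 push 3 @ unit cost 19 (adds 57)
shortest-cost path #4: 7→13→12→0→1→2→11 push 1 @ unit cost 20 (adds 20)
shortest-cost path #5: 7→9→0→12→6→4→2→11 push 10 @ unit cost 22 (adds 220)
shortest-cost path #6: 7→5→4→2→11 push 9 @ unit cost 25 (adds 225)
shortest-cost path #7: 7→9→0→12→6→3→1→2→11 push 3 @ unit cost 26 (adds 78)
total cost = 832

Minimum cost for 48 units: 832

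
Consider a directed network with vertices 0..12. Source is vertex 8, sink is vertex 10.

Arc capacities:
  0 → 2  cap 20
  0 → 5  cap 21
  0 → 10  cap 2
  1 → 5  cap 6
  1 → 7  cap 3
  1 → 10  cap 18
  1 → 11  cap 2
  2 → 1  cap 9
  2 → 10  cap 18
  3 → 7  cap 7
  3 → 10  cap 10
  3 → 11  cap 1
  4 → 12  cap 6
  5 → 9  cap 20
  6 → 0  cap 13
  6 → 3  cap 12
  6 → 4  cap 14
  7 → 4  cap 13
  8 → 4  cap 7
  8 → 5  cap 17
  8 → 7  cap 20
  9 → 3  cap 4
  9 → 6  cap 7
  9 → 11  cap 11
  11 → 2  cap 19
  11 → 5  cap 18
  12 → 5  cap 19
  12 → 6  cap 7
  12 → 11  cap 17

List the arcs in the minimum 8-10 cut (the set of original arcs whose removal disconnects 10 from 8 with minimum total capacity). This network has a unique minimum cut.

Min-cut arcs: {(4,12), (8,5)} (total capacity 23)

augment #1: 8→5→9→3→10 push 4
augment #2: 8→4→12→6→0→10 push 2
augment #3: 8→4→12→6→3→10 push 4
augment #4: 8→5→9→6→3→10 push 2
augment #5: 8→5→9→11→2→10 push 11
max flow = 23; residual-reachable set from 8 gives S-side
cut edges (S→T): {(4,12), (8,5)} total cap 23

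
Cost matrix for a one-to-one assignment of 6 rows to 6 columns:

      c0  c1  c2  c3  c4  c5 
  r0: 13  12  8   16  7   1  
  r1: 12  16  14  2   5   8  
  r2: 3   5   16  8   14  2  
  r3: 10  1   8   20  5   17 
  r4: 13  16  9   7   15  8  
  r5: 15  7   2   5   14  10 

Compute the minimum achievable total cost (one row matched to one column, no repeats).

optimal assignment: row0→col5 (cost 1), row1→col4 (cost 5), row2→col0 (cost 3), row3→col1 (cost 1), row4→col3 (cost 7), row5→col2 (cost 2)
total = 1 + 5 + 3 + 1 + 7 + 2 = 19

Minimum assignment cost: 19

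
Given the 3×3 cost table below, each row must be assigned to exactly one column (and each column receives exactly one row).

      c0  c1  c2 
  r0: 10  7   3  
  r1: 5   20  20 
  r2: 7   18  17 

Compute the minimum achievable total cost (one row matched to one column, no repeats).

optimal assignment: row0→col2 (cost 3), row1→col0 (cost 5), row2→col1 (cost 18)
total = 3 + 5 + 18 = 26

Minimum assignment cost: 26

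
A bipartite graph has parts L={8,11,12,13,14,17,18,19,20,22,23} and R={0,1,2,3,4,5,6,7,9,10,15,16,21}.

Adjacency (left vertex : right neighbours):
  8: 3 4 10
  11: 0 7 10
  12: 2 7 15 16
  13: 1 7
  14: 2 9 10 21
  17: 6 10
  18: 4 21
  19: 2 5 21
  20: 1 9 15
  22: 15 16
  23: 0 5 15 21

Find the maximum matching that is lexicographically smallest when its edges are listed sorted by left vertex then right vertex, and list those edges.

|M| = 11 (so the lex-smallest maximum matching has 11 edges)
process left vertices in ascending order; for each, take the smallest-labelled available neighbour that still permits 11 edges overall, or leave it unmatched if none does
lex-smallest matching: {8-3, 11-0, 12-2, 13-1, 14-9, 17-6, 18-4, 19-5, 20-15, 22-16, 23-21}

Lex-smallest maximum matching: {(8,3), (11,0), (12,2), (13,1), (14,9), (17,6), (18,4), (19,5), (20,15), (22,16), (23,21)}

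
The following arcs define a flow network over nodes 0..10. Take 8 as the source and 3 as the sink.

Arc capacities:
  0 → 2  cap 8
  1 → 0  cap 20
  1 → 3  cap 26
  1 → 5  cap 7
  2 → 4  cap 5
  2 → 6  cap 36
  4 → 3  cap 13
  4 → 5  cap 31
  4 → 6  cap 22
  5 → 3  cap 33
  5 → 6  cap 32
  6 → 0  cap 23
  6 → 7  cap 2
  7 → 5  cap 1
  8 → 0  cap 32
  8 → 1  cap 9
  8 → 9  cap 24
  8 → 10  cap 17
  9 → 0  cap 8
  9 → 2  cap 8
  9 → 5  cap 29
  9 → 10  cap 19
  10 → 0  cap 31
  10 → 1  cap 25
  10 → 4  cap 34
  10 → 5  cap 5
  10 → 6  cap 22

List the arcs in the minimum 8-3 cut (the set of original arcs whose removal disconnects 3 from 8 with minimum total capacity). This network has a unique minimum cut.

Min-cut arcs: {(2,4), (7,5), (8,1), (8,9), (8,10)} (total capacity 56)

augment #1: 8→1→3 push 9
augment #2: 8→9→5→3 push 24
augment #3: 8→10→1→3 push 17
augment #4: 8→0→2→4→3 push 5
augment #5: 8→0→2→6→7→5→3 push 1
max flow = 56; residual-reachable set from 8 gives S-side
cut edges (S→T): {(2,4), (7,5), (8,1), (8,9), (8,10)} total cap 56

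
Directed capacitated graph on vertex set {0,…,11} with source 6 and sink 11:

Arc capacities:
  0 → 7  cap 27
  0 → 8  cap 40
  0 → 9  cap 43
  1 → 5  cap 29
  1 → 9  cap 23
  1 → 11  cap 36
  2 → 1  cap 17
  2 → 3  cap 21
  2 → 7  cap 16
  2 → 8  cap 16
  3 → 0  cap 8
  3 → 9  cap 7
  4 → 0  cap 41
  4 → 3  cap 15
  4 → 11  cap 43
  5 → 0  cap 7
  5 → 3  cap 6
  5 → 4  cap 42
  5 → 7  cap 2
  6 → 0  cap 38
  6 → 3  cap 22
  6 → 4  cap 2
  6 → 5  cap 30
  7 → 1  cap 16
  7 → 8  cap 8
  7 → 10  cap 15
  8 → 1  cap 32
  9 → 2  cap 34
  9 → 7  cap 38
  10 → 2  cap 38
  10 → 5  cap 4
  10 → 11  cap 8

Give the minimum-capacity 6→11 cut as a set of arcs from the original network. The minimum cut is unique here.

augment #1: 6→4→11 push 2
augment #2: 6→5→4→11 push 30
augment #3: 6→0→7→1→11 push 16
augment #4: 6→0→7→10→11 push 8
augment #5: 6→0→8→1→11 push 14
augment #6: 6→3→0→8→1→11 push 6
augment #7: 6→3→0→7→10→5→4→11 push 2
augment #8: 6→3→9→2→1→5→4→11 push 7
max flow = 85; residual-reachable set from 6 gives S-side
cut edges (S→T): {(3,0), (3,9), (6,0), (6,4), (6,5)} total cap 85

Min-cut arcs: {(3,0), (3,9), (6,0), (6,4), (6,5)} (total capacity 85)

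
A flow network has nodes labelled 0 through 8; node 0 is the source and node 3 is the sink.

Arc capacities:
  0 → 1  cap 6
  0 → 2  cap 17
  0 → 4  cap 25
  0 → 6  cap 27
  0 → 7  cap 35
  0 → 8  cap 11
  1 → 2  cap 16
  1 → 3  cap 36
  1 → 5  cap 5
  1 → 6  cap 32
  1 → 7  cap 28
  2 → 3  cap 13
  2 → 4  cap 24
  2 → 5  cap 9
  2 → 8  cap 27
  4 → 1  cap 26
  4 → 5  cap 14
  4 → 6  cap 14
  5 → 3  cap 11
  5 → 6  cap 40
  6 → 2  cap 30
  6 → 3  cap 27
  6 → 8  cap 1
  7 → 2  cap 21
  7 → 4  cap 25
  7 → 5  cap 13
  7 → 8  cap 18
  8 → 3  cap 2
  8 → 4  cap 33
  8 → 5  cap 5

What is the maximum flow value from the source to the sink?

Maximum flow value: 85

augment #1: 0→1→3 bottleneck 6, total now 6
augment #2: 0→2→3 bottleneck 13, total now 19
augment #3: 0→6→3 bottleneck 27, total now 46
augment #4: 0→8→3 bottleneck 2, total now 48
augment #5: 0→2→5→3 bottleneck 4, total now 52
augment #6: 0→4→1→3 bottleneck 25, total now 77
augment #7: 0→7→5→3 bottleneck 7, total now 84
augment #8: 0→7→4→1→3 bottleneck 1, total now 85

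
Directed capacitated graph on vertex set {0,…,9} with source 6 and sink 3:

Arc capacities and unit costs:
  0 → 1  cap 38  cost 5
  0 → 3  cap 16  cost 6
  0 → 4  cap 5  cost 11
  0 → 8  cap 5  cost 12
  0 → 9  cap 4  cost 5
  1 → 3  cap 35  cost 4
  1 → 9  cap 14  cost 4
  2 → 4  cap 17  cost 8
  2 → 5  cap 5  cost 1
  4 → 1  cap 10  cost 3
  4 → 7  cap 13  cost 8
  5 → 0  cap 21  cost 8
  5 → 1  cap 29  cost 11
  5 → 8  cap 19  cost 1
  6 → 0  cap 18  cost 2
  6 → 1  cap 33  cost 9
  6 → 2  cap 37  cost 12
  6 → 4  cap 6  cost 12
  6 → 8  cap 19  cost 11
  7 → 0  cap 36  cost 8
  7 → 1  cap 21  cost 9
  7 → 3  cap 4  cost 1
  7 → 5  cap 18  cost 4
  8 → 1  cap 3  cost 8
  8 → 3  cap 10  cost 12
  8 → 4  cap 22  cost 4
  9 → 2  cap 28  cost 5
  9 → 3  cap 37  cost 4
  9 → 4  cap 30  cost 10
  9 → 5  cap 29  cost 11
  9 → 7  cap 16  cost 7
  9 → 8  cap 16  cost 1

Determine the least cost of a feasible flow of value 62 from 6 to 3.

Minimum cost for 62 units: 816

shortest-cost path #1: 6→0→3 push 16 @ unit cost 8 (adds 128)
shortest-cost path #2: 6→0→1→3 push 2 @ unit cost 11 (adds 22)
shortest-cost path #3: 6→1→3 push 33 @ unit cost 13 (adds 429)
shortest-cost path #4: 6→4→1→0→9→3 push 2 @ unit cost 19 (adds 38)
shortest-cost path #5: 6→4→7→3 push 4 @ unit cost 21 (adds 84)
shortest-cost path #6: 6→8→3 push 5 @ unit cost 23 (adds 115)
total cost = 816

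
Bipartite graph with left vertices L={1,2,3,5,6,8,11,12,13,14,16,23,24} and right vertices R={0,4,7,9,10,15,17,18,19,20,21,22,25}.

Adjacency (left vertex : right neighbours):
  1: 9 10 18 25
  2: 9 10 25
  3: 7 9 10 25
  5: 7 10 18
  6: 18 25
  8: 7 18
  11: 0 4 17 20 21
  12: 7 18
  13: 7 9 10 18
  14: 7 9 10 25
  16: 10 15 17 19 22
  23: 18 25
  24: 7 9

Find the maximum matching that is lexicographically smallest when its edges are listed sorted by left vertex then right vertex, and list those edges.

|M| = 7 (so the lex-smallest maximum matching has 7 edges)
process left vertices in ascending order; for each, take the smallest-labelled available neighbour that still permits 7 edges overall, or leave it unmatched if none does
lex-smallest matching: {1-9, 2-10, 3-7, 5-18, 6-25, 11-0, 16-15}

Lex-smallest maximum matching: {(1,9), (2,10), (3,7), (5,18), (6,25), (11,0), (16,15)}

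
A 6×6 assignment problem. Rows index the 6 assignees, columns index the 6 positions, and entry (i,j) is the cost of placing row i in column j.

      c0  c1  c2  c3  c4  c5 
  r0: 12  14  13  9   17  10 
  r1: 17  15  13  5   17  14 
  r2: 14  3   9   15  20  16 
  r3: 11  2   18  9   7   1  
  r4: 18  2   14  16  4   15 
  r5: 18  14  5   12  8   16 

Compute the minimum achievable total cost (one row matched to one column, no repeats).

optimal assignment: row0→col0 (cost 12), row1→col3 (cost 5), row2→col1 (cost 3), row3→col5 (cost 1), row4→col4 (cost 4), row5→col2 (cost 5)
total = 12 + 5 + 3 + 1 + 4 + 5 = 30

Minimum assignment cost: 30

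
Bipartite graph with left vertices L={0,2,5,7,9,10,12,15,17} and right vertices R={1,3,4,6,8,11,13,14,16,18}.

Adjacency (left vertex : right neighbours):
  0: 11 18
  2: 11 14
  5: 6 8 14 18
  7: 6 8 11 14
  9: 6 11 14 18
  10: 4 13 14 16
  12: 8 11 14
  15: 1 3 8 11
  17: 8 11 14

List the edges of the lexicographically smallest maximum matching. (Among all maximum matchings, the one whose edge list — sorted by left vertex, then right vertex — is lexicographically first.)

|M| = 7 (so the lex-smallest maximum matching has 7 edges)
process left vertices in ascending order; for each, take the smallest-labelled available neighbour that still permits 7 edges overall, or leave it unmatched if none does
lex-smallest matching: {0-11, 2-14, 5-6, 7-8, 9-18, 10-4, 15-1}

Lex-smallest maximum matching: {(0,11), (2,14), (5,6), (7,8), (9,18), (10,4), (15,1)}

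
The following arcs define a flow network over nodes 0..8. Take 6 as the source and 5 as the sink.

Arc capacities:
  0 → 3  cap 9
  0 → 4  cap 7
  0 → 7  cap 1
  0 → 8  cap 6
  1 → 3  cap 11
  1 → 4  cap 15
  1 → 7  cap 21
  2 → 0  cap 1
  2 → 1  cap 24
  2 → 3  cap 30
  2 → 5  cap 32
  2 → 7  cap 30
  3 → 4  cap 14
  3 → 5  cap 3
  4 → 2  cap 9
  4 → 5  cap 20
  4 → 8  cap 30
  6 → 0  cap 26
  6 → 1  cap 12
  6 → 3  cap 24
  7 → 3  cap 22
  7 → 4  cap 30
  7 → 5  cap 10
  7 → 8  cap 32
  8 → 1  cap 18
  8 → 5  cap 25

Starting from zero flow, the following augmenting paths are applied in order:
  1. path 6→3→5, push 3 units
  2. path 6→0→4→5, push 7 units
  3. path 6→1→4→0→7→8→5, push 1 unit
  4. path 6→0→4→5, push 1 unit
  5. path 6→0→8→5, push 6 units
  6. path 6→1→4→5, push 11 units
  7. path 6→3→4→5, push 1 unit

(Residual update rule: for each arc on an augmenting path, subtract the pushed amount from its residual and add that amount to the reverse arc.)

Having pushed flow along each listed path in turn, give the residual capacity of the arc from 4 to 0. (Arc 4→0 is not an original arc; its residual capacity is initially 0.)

after path 1 (6→3→5, push 3): res(4,0)=0
after path 2 (6→0→4→5, push 7): res(4,0)=7
after path 3 (6→1→4→0→7→8→5, push 1): res(4,0)=6
after path 4 (6→0→4→5, push 1): res(4,0)=7
after path 5 (6→0→8→5, push 6): res(4,0)=7
after path 6 (6→1→4→5, push 11): res(4,0)=7
after path 7 (6→3→4→5, push 1): res(4,0)=7

Residual capacity of (4,0): 7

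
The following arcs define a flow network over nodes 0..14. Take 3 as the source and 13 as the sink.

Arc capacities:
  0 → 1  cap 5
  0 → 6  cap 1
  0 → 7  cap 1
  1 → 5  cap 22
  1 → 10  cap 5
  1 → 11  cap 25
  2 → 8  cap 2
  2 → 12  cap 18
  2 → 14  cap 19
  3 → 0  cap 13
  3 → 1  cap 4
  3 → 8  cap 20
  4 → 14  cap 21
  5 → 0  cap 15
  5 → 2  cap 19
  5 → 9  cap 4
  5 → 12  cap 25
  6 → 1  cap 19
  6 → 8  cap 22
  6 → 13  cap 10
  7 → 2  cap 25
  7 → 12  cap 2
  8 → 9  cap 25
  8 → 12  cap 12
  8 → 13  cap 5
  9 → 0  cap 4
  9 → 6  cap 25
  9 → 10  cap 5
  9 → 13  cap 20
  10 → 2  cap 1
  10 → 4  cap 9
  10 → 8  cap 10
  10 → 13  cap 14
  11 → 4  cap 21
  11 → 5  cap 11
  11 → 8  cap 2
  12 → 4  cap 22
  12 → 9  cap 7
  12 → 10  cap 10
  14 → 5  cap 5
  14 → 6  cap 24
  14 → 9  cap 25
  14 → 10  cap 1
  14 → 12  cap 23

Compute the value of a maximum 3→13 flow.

augment #1: 3→8→13 bottleneck 5, total now 5
augment #2: 3→0→6→13 bottleneck 1, total now 6
augment #3: 3→1→10→13 bottleneck 4, total now 10
augment #4: 3→8→9→13 bottleneck 15, total now 25
augment #5: 3→0→1→10→13 bottleneck 1, total now 26
augment #6: 3→0→1→5→9→13 bottleneck 4, total now 30
augment #7: 3→0→7→12→9→13 bottleneck 1, total now 31

Maximum flow value: 31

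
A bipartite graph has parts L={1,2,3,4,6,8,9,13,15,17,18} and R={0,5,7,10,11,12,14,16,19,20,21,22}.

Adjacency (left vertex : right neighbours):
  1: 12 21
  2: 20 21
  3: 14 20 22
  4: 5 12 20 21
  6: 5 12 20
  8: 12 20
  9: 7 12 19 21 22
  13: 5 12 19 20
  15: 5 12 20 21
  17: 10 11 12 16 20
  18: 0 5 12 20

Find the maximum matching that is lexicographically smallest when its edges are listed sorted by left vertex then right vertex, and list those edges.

Lex-smallest maximum matching: {(1,12), (2,20), (3,14), (4,5), (9,7), (13,19), (15,21), (17,10), (18,0)}

|M| = 9 (so the lex-smallest maximum matching has 9 edges)
process left vertices in ascending order; for each, take the smallest-labelled available neighbour that still permits 9 edges overall, or leave it unmatched if none does
lex-smallest matching: {1-12, 2-20, 3-14, 4-5, 9-7, 13-19, 15-21, 17-10, 18-0}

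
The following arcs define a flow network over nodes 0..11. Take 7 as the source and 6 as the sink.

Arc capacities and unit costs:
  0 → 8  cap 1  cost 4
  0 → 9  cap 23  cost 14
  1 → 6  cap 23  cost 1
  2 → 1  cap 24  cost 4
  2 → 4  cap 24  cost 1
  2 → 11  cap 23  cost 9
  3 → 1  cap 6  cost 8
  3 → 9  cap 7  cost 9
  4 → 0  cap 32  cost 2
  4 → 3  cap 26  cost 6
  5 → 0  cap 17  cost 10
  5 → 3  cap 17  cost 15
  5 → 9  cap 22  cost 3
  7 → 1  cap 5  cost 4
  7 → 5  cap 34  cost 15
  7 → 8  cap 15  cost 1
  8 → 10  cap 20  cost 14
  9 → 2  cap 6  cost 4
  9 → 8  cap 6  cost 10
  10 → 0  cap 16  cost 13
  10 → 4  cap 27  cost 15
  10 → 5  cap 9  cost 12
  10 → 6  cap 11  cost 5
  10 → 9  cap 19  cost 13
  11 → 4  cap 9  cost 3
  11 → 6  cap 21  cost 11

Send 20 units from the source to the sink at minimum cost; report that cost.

Minimum cost for 20 units: 353

shortest-cost path #1: 7→1→6 push 5 @ unit cost 5 (adds 25)
shortest-cost path #2: 7→8→10→6 push 11 @ unit cost 20 (adds 220)
shortest-cost path #3: 7→5→9→2→1→6 push 4 @ unit cost 27 (adds 108)
total cost = 353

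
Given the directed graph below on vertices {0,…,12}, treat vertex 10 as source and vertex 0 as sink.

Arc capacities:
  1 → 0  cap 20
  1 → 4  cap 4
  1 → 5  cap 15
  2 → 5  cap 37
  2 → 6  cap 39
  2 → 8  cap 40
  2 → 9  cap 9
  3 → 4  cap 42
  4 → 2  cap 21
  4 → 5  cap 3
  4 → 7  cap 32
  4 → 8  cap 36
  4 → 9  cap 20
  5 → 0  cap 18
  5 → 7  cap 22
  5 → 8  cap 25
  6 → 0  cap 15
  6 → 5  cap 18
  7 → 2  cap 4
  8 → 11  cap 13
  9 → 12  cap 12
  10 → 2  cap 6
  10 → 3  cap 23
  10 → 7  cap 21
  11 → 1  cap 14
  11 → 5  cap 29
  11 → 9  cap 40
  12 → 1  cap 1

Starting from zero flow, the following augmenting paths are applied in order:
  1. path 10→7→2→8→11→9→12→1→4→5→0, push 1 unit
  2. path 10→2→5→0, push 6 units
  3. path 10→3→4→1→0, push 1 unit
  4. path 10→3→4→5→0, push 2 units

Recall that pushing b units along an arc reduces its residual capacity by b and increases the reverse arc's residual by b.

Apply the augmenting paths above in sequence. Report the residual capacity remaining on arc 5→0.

Residual capacity of (5,0): 9

after path 1 (10→7→2→8→11→9→12→1→4→5→0, push 1): res(5,0)=17
after path 2 (10→2→5→0, push 6): res(5,0)=11
after path 3 (10→3→4→1→0, push 1): res(5,0)=11
after path 4 (10→3→4→5→0, push 2): res(5,0)=9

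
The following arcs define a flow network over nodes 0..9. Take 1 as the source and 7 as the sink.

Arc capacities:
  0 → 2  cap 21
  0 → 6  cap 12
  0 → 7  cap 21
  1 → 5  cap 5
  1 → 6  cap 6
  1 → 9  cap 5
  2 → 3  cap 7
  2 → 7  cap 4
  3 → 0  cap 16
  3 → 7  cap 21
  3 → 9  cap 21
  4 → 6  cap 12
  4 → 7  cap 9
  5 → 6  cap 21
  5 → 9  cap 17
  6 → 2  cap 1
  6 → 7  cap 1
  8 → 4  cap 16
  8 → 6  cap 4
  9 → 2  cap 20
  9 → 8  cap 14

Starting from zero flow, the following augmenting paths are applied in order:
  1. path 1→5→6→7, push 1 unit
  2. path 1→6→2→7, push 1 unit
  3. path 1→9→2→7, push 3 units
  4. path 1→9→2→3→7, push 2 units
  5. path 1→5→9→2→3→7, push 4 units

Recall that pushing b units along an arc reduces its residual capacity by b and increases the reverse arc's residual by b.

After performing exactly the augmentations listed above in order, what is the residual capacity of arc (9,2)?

Residual capacity of (9,2): 11

after path 1 (1→5→6→7, push 1): res(9,2)=20
after path 2 (1→6→2→7, push 1): res(9,2)=20
after path 3 (1→9→2→7, push 3): res(9,2)=17
after path 4 (1→9→2→3→7, push 2): res(9,2)=15
after path 5 (1→5→9→2→3→7, push 4): res(9,2)=11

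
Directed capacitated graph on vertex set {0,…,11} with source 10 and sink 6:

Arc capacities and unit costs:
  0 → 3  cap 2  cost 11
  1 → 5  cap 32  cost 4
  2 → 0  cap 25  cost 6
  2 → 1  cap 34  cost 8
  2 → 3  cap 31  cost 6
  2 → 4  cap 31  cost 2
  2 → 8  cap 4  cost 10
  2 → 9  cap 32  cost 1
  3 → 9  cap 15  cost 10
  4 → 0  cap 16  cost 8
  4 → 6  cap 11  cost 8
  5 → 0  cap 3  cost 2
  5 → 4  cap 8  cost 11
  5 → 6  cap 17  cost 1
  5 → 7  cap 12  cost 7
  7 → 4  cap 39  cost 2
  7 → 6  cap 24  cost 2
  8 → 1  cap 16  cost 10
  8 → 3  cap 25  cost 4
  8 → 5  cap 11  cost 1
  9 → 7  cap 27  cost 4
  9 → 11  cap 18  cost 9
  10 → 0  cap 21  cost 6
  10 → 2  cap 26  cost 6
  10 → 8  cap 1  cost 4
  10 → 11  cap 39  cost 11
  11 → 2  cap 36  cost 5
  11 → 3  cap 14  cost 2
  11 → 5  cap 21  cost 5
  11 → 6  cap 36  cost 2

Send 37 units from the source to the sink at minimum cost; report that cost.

Minimum cost for 37 units: 474

shortest-cost path #1: 10→8→5→6 push 1 @ unit cost 6 (adds 6)
shortest-cost path #2: 10→11→6 push 36 @ unit cost 13 (adds 468)
total cost = 474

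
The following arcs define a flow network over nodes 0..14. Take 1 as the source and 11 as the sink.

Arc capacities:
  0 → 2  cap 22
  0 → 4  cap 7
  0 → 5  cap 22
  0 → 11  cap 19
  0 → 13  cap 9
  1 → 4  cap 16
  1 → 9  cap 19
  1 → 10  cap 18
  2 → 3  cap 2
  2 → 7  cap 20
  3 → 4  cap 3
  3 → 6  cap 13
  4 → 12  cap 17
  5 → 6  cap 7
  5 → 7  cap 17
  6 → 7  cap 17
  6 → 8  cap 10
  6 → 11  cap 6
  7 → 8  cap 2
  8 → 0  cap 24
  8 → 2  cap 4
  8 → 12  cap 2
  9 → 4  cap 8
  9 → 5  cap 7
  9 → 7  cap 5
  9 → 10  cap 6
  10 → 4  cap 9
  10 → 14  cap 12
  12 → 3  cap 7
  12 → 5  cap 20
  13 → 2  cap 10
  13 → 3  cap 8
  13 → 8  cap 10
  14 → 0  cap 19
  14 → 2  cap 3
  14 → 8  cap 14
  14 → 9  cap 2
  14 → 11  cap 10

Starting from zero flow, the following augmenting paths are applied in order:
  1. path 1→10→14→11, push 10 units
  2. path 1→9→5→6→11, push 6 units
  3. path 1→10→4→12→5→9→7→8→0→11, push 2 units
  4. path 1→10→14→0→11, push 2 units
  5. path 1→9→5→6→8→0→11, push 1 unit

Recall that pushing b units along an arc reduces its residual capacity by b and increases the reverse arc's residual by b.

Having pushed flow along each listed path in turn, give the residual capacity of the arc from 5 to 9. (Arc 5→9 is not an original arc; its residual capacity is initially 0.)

after path 1 (1→10→14→11, push 10): res(5,9)=0
after path 2 (1→9→5→6→11, push 6): res(5,9)=6
after path 3 (1→10→4→12→5→9→7→8→0→11, push 2): res(5,9)=4
after path 4 (1→10→14→0→11, push 2): res(5,9)=4
after path 5 (1→9→5→6→8→0→11, push 1): res(5,9)=5

Residual capacity of (5,9): 5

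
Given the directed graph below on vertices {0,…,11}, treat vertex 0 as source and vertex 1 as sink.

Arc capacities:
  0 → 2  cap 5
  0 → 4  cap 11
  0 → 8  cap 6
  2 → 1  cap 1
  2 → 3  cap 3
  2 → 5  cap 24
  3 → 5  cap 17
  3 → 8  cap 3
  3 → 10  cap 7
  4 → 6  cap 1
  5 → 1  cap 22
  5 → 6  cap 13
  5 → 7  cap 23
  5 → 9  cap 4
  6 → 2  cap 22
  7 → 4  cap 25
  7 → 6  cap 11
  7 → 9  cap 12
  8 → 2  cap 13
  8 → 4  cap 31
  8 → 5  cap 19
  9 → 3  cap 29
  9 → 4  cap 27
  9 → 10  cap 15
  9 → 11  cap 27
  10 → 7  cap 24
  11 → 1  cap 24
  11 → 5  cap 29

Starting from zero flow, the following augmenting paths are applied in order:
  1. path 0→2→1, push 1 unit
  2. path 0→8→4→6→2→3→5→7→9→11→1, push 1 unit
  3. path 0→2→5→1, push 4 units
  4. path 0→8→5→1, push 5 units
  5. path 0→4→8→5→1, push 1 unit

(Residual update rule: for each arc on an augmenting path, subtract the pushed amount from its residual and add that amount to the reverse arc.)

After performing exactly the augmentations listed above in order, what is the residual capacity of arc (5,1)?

Residual capacity of (5,1): 12

after path 1 (0→2→1, push 1): res(5,1)=22
after path 2 (0→8→4→6→2→3→5→7→9→11→1, push 1): res(5,1)=22
after path 3 (0→2→5→1, push 4): res(5,1)=18
after path 4 (0→8→5→1, push 5): res(5,1)=13
after path 5 (0→4→8→5→1, push 1): res(5,1)=12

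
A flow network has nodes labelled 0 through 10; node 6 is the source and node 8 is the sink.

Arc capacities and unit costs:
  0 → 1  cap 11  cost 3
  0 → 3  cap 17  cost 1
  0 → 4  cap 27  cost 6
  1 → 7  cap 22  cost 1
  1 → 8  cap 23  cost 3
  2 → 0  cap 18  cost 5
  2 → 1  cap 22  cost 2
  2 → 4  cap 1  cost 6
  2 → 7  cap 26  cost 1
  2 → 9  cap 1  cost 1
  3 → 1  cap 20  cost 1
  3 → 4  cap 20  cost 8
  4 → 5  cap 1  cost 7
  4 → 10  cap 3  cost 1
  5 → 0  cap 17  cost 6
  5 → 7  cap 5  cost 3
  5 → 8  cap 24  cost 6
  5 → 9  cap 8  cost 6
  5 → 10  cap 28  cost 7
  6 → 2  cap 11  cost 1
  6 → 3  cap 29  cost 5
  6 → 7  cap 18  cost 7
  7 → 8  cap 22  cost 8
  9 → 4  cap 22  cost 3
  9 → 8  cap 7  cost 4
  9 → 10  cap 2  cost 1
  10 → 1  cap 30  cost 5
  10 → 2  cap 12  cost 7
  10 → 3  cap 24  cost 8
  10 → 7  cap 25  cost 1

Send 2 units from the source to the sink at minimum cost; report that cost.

shortest-cost path #1: 6→2→9→8 push 1 @ unit cost 6 (adds 6)
shortest-cost path #2: 6→2→1→8 push 1 @ unit cost 6 (adds 6)
total cost = 12

Minimum cost for 2 units: 12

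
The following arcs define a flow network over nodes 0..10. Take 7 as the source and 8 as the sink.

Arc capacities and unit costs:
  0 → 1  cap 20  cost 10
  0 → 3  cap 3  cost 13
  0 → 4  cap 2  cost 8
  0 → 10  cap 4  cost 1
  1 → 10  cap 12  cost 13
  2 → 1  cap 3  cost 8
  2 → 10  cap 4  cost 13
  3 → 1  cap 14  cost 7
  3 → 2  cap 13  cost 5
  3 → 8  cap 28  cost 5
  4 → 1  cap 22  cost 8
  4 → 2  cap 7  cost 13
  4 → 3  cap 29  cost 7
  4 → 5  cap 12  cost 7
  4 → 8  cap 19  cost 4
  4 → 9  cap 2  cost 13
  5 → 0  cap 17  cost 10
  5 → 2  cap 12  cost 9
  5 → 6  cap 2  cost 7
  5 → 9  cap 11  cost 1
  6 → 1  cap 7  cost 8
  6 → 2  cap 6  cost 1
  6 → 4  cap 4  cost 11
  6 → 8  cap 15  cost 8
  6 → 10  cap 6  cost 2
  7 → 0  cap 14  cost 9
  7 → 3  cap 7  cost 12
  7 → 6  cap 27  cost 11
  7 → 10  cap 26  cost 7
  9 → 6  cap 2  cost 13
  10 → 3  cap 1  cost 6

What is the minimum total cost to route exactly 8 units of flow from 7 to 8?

shortest-cost path #1: 7→3→8 push 7 @ unit cost 17 (adds 119)
shortest-cost path #2: 7→10→3→8 push 1 @ unit cost 18 (adds 18)
total cost = 137

Minimum cost for 8 units: 137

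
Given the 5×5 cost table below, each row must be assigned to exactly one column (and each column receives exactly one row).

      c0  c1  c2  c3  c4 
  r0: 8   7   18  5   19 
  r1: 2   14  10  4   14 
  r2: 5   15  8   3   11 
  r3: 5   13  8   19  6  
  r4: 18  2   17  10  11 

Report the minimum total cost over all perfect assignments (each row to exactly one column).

Minimum assignment cost: 23

optimal assignment: row0→col3 (cost 5), row1→col0 (cost 2), row2→col2 (cost 8), row3→col4 (cost 6), row4→col1 (cost 2)
total = 5 + 2 + 8 + 6 + 2 = 23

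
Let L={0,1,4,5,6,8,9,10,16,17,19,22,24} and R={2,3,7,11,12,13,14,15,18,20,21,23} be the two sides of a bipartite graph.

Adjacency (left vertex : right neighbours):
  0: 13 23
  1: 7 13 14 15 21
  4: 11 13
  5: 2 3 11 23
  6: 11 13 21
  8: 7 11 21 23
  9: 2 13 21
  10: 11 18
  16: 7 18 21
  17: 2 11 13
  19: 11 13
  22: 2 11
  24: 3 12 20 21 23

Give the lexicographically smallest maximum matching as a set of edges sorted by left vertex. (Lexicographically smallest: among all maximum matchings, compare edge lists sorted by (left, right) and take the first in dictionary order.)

Lex-smallest maximum matching: {(0,13), (1,14), (4,11), (5,3), (6,21), (8,23), (9,2), (10,18), (16,7), (24,12)}

|M| = 10 (so the lex-smallest maximum matching has 10 edges)
process left vertices in ascending order; for each, take the smallest-labelled available neighbour that still permits 10 edges overall, or leave it unmatched if none does
lex-smallest matching: {0-13, 1-14, 4-11, 5-3, 6-21, 8-23, 9-2, 10-18, 16-7, 24-12}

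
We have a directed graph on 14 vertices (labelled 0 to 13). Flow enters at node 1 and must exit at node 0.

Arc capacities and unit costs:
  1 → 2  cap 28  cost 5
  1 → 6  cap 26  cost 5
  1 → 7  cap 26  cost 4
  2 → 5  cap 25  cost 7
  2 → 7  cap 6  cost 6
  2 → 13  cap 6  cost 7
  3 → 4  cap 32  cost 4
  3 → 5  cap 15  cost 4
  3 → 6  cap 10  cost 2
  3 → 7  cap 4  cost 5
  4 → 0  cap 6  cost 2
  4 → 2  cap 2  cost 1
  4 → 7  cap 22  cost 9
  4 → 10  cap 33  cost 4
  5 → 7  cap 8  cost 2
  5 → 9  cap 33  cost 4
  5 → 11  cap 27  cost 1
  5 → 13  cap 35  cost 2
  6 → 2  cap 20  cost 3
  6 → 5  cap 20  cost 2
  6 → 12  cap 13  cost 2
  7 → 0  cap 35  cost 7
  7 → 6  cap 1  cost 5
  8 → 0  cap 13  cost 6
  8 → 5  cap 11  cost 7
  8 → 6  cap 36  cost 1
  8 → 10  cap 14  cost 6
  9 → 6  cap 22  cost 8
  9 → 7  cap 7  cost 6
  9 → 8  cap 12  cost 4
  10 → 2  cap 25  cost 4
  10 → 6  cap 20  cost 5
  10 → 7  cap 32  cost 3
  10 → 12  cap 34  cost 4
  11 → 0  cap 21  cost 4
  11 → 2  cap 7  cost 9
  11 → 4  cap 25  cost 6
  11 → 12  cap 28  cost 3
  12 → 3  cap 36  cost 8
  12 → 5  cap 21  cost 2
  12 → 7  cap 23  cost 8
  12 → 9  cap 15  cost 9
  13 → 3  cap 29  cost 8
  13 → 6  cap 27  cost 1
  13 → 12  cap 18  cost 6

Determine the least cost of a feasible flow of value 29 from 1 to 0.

Minimum cost for 29 units: 322

shortest-cost path #1: 1→7→0 push 26 @ unit cost 11 (adds 286)
shortest-cost path #2: 1→6→5→11→0 push 3 @ unit cost 12 (adds 36)
total cost = 322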